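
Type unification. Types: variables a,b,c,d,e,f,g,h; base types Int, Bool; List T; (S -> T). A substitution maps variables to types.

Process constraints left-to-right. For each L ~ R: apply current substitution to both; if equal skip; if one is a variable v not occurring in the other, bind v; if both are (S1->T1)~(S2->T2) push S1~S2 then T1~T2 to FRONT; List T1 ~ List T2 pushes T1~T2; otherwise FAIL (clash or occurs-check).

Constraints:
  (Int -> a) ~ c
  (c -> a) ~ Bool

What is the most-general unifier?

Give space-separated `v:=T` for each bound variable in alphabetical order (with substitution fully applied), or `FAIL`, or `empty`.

step 1: unify (Int -> a) ~ c  [subst: {-} | 1 pending]
  bind c := (Int -> a)
step 2: unify ((Int -> a) -> a) ~ Bool  [subst: {c:=(Int -> a)} | 0 pending]
  clash: ((Int -> a) -> a) vs Bool

Answer: FAIL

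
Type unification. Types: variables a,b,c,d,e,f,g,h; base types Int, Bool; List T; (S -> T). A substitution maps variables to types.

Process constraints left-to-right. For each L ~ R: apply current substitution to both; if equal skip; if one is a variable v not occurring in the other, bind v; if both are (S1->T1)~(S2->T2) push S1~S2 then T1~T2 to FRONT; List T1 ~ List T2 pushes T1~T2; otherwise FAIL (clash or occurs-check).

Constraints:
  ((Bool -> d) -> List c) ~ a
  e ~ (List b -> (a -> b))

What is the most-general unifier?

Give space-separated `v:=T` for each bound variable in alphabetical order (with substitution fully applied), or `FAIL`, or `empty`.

Answer: a:=((Bool -> d) -> List c) e:=(List b -> (((Bool -> d) -> List c) -> b))

Derivation:
step 1: unify ((Bool -> d) -> List c) ~ a  [subst: {-} | 1 pending]
  bind a := ((Bool -> d) -> List c)
step 2: unify e ~ (List b -> (((Bool -> d) -> List c) -> b))  [subst: {a:=((Bool -> d) -> List c)} | 0 pending]
  bind e := (List b -> (((Bool -> d) -> List c) -> b))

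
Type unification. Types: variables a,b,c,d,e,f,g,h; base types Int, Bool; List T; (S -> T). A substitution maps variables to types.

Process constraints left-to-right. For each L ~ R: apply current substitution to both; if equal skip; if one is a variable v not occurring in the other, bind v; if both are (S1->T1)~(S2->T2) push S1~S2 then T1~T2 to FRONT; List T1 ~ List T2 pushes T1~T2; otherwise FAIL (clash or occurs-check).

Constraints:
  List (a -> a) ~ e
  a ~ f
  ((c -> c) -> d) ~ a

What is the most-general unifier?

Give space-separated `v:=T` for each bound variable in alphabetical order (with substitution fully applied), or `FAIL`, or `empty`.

step 1: unify List (a -> a) ~ e  [subst: {-} | 2 pending]
  bind e := List (a -> a)
step 2: unify a ~ f  [subst: {e:=List (a -> a)} | 1 pending]
  bind a := f
step 3: unify ((c -> c) -> d) ~ f  [subst: {e:=List (a -> a), a:=f} | 0 pending]
  bind f := ((c -> c) -> d)

Answer: a:=((c -> c) -> d) e:=List (((c -> c) -> d) -> ((c -> c) -> d)) f:=((c -> c) -> d)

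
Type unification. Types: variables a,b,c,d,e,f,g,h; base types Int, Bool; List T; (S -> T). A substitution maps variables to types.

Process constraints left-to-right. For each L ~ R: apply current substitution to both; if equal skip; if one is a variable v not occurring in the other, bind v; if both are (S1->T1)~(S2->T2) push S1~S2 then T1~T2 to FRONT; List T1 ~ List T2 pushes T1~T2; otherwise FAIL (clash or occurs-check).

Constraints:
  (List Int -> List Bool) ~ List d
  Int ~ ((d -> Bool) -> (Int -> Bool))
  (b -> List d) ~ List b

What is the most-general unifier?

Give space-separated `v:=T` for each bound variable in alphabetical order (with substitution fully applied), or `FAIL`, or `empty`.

Answer: FAIL

Derivation:
step 1: unify (List Int -> List Bool) ~ List d  [subst: {-} | 2 pending]
  clash: (List Int -> List Bool) vs List d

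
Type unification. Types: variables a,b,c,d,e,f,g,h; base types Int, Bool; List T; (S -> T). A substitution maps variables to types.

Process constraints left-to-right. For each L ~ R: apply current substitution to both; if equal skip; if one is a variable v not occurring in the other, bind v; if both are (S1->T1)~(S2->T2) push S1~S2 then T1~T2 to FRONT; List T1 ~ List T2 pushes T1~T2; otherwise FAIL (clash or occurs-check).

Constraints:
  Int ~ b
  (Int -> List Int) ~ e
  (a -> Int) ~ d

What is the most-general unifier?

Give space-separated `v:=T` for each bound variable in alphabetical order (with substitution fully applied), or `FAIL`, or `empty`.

step 1: unify Int ~ b  [subst: {-} | 2 pending]
  bind b := Int
step 2: unify (Int -> List Int) ~ e  [subst: {b:=Int} | 1 pending]
  bind e := (Int -> List Int)
step 3: unify (a -> Int) ~ d  [subst: {b:=Int, e:=(Int -> List Int)} | 0 pending]
  bind d := (a -> Int)

Answer: b:=Int d:=(a -> Int) e:=(Int -> List Int)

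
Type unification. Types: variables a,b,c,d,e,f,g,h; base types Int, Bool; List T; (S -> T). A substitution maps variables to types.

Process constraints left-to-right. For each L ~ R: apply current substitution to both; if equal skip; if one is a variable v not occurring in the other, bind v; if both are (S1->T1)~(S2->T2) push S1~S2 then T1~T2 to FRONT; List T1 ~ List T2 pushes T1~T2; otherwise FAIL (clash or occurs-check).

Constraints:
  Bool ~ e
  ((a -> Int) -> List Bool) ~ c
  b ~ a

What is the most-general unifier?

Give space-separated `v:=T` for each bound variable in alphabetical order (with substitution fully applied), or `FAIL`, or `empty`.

step 1: unify Bool ~ e  [subst: {-} | 2 pending]
  bind e := Bool
step 2: unify ((a -> Int) -> List Bool) ~ c  [subst: {e:=Bool} | 1 pending]
  bind c := ((a -> Int) -> List Bool)
step 3: unify b ~ a  [subst: {e:=Bool, c:=((a -> Int) -> List Bool)} | 0 pending]
  bind b := a

Answer: b:=a c:=((a -> Int) -> List Bool) e:=Bool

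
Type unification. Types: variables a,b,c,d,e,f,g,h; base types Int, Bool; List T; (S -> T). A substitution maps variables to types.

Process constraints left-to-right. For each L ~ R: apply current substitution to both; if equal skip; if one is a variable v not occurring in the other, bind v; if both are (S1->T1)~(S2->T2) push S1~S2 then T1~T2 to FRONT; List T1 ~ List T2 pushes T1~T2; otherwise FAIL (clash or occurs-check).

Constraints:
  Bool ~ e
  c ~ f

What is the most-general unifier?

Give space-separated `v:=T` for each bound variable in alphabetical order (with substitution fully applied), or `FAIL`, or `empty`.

step 1: unify Bool ~ e  [subst: {-} | 1 pending]
  bind e := Bool
step 2: unify c ~ f  [subst: {e:=Bool} | 0 pending]
  bind c := f

Answer: c:=f e:=Bool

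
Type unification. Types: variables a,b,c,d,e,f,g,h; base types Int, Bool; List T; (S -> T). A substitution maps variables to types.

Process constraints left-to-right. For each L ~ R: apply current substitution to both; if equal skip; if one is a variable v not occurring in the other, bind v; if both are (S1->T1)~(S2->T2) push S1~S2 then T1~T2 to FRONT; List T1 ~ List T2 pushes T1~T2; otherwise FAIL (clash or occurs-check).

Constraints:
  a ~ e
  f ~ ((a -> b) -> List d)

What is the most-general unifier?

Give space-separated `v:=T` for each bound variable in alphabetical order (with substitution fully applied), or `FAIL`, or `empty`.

Answer: a:=e f:=((e -> b) -> List d)

Derivation:
step 1: unify a ~ e  [subst: {-} | 1 pending]
  bind a := e
step 2: unify f ~ ((e -> b) -> List d)  [subst: {a:=e} | 0 pending]
  bind f := ((e -> b) -> List d)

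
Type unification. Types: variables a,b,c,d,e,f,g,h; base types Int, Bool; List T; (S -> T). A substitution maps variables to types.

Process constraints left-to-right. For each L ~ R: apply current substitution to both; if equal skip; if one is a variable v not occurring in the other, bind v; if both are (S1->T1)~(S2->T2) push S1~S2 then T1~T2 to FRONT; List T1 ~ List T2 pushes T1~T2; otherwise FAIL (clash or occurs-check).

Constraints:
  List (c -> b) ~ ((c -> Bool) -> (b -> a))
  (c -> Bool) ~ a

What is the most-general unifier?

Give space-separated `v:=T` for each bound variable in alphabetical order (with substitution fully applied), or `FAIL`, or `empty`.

step 1: unify List (c -> b) ~ ((c -> Bool) -> (b -> a))  [subst: {-} | 1 pending]
  clash: List (c -> b) vs ((c -> Bool) -> (b -> a))

Answer: FAIL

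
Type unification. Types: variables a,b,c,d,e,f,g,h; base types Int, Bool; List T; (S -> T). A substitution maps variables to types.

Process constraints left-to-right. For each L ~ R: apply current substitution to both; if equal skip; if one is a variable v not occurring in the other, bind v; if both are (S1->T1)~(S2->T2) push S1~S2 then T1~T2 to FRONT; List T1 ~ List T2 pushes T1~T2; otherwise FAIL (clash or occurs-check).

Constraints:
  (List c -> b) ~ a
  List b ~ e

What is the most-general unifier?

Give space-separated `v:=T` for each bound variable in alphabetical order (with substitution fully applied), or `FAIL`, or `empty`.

Answer: a:=(List c -> b) e:=List b

Derivation:
step 1: unify (List c -> b) ~ a  [subst: {-} | 1 pending]
  bind a := (List c -> b)
step 2: unify List b ~ e  [subst: {a:=(List c -> b)} | 0 pending]
  bind e := List b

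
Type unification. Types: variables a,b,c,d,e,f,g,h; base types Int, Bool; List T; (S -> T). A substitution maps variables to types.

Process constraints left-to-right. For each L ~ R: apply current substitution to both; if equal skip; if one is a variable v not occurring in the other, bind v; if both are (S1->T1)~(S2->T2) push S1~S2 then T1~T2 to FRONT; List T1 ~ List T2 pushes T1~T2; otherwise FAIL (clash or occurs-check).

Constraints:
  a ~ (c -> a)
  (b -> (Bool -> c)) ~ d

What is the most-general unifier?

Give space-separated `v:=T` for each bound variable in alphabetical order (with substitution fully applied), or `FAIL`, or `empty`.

Answer: FAIL

Derivation:
step 1: unify a ~ (c -> a)  [subst: {-} | 1 pending]
  occurs-check fail: a in (c -> a)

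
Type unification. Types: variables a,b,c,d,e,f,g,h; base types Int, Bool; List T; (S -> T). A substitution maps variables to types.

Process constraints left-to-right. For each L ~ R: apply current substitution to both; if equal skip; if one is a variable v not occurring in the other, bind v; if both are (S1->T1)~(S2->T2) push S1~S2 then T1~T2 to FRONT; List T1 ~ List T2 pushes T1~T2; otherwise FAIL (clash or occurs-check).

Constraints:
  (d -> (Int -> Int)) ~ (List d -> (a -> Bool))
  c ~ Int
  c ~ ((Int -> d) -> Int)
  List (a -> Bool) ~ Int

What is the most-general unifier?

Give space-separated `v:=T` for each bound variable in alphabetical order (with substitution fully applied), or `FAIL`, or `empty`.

step 1: unify (d -> (Int -> Int)) ~ (List d -> (a -> Bool))  [subst: {-} | 3 pending]
  -> decompose arrow: push d~List d, (Int -> Int)~(a -> Bool)
step 2: unify d ~ List d  [subst: {-} | 4 pending]
  occurs-check fail: d in List d

Answer: FAIL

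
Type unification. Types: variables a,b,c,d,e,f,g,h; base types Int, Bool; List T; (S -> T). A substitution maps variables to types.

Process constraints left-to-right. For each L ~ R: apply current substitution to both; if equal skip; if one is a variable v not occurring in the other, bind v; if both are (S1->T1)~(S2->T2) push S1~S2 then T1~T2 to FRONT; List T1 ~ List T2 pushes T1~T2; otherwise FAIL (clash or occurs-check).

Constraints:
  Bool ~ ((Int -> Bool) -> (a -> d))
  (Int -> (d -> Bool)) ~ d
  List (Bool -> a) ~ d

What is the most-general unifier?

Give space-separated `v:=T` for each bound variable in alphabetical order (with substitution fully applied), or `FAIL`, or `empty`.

Answer: FAIL

Derivation:
step 1: unify Bool ~ ((Int -> Bool) -> (a -> d))  [subst: {-} | 2 pending]
  clash: Bool vs ((Int -> Bool) -> (a -> d))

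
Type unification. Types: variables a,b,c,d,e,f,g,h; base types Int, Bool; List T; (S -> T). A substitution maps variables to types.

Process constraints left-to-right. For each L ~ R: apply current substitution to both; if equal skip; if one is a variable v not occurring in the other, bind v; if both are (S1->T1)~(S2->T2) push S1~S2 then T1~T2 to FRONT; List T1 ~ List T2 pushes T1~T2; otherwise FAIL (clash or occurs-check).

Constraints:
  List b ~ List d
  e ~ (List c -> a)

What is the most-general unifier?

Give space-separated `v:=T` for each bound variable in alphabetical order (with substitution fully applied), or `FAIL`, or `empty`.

Answer: b:=d e:=(List c -> a)

Derivation:
step 1: unify List b ~ List d  [subst: {-} | 1 pending]
  -> decompose List: push b~d
step 2: unify b ~ d  [subst: {-} | 1 pending]
  bind b := d
step 3: unify e ~ (List c -> a)  [subst: {b:=d} | 0 pending]
  bind e := (List c -> a)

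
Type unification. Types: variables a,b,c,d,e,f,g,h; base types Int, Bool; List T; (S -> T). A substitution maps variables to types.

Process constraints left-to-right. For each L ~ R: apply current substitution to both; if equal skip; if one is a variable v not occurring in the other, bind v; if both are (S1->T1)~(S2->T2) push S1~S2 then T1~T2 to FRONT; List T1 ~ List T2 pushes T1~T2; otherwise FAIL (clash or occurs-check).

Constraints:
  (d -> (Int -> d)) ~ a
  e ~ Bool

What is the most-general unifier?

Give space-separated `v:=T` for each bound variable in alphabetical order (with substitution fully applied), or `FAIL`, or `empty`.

step 1: unify (d -> (Int -> d)) ~ a  [subst: {-} | 1 pending]
  bind a := (d -> (Int -> d))
step 2: unify e ~ Bool  [subst: {a:=(d -> (Int -> d))} | 0 pending]
  bind e := Bool

Answer: a:=(d -> (Int -> d)) e:=Bool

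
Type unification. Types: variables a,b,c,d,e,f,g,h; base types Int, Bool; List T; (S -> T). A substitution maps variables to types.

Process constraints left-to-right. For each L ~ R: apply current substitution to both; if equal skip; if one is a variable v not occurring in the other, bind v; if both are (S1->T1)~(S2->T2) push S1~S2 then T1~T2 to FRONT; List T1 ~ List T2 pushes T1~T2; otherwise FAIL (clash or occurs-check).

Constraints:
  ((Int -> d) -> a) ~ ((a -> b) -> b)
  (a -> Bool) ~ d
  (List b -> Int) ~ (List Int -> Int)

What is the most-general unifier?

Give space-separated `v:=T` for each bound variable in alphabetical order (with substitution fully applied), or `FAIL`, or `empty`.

Answer: FAIL

Derivation:
step 1: unify ((Int -> d) -> a) ~ ((a -> b) -> b)  [subst: {-} | 2 pending]
  -> decompose arrow: push (Int -> d)~(a -> b), a~b
step 2: unify (Int -> d) ~ (a -> b)  [subst: {-} | 3 pending]
  -> decompose arrow: push Int~a, d~b
step 3: unify Int ~ a  [subst: {-} | 4 pending]
  bind a := Int
step 4: unify d ~ b  [subst: {a:=Int} | 3 pending]
  bind d := b
step 5: unify Int ~ b  [subst: {a:=Int, d:=b} | 2 pending]
  bind b := Int
step 6: unify (Int -> Bool) ~ Int  [subst: {a:=Int, d:=b, b:=Int} | 1 pending]
  clash: (Int -> Bool) vs Int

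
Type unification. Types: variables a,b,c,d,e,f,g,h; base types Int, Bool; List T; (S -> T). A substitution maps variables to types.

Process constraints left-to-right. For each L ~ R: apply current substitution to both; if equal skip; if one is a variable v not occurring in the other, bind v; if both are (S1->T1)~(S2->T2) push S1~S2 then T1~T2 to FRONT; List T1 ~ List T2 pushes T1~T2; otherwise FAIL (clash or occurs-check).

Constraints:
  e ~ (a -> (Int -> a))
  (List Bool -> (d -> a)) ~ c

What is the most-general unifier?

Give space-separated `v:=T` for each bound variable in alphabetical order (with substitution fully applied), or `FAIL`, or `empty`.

step 1: unify e ~ (a -> (Int -> a))  [subst: {-} | 1 pending]
  bind e := (a -> (Int -> a))
step 2: unify (List Bool -> (d -> a)) ~ c  [subst: {e:=(a -> (Int -> a))} | 0 pending]
  bind c := (List Bool -> (d -> a))

Answer: c:=(List Bool -> (d -> a)) e:=(a -> (Int -> a))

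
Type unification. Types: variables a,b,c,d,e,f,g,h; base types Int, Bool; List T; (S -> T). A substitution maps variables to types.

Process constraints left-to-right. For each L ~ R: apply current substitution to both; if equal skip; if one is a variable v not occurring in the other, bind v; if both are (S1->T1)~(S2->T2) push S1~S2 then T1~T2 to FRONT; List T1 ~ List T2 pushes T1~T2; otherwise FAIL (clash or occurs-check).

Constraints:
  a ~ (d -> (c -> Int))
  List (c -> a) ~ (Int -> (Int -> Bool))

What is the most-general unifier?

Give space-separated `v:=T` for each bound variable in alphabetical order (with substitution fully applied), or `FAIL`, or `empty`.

Answer: FAIL

Derivation:
step 1: unify a ~ (d -> (c -> Int))  [subst: {-} | 1 pending]
  bind a := (d -> (c -> Int))
step 2: unify List (c -> (d -> (c -> Int))) ~ (Int -> (Int -> Bool))  [subst: {a:=(d -> (c -> Int))} | 0 pending]
  clash: List (c -> (d -> (c -> Int))) vs (Int -> (Int -> Bool))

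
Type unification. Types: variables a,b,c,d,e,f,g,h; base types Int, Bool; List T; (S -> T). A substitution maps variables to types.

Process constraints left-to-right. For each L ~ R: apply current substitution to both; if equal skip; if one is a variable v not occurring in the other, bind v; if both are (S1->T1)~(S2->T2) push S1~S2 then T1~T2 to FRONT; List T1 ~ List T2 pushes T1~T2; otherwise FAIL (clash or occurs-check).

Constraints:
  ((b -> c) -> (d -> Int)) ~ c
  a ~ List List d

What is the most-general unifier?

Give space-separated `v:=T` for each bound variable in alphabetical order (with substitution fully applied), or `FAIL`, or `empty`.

step 1: unify ((b -> c) -> (d -> Int)) ~ c  [subst: {-} | 1 pending]
  occurs-check fail

Answer: FAIL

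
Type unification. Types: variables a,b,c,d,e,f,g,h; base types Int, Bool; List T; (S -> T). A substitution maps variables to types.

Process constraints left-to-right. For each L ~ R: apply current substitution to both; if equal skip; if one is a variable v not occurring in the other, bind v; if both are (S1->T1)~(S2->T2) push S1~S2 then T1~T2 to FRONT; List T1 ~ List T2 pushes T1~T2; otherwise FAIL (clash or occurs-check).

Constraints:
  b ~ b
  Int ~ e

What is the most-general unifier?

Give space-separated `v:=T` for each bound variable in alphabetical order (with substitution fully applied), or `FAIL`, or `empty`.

step 1: unify b ~ b  [subst: {-} | 1 pending]
  -> identical, skip
step 2: unify Int ~ e  [subst: {-} | 0 pending]
  bind e := Int

Answer: e:=Int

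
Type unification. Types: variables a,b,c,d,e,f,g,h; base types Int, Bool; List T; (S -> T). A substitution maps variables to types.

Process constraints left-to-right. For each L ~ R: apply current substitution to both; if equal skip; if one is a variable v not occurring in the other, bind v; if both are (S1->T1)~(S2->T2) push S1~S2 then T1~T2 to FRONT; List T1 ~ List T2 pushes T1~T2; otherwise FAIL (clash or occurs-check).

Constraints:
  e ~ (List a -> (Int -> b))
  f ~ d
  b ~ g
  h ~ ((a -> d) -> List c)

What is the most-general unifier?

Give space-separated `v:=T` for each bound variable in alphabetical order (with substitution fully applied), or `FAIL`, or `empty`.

Answer: b:=g e:=(List a -> (Int -> g)) f:=d h:=((a -> d) -> List c)

Derivation:
step 1: unify e ~ (List a -> (Int -> b))  [subst: {-} | 3 pending]
  bind e := (List a -> (Int -> b))
step 2: unify f ~ d  [subst: {e:=(List a -> (Int -> b))} | 2 pending]
  bind f := d
step 3: unify b ~ g  [subst: {e:=(List a -> (Int -> b)), f:=d} | 1 pending]
  bind b := g
step 4: unify h ~ ((a -> d) -> List c)  [subst: {e:=(List a -> (Int -> b)), f:=d, b:=g} | 0 pending]
  bind h := ((a -> d) -> List c)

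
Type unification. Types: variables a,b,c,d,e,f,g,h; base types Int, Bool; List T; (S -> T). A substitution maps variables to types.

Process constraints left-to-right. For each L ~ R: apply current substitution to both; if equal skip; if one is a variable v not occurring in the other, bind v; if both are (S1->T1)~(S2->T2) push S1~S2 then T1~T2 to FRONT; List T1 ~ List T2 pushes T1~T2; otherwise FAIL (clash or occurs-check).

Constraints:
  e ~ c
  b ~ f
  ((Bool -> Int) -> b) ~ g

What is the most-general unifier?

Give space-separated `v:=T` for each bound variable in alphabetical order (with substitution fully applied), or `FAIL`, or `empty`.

step 1: unify e ~ c  [subst: {-} | 2 pending]
  bind e := c
step 2: unify b ~ f  [subst: {e:=c} | 1 pending]
  bind b := f
step 3: unify ((Bool -> Int) -> f) ~ g  [subst: {e:=c, b:=f} | 0 pending]
  bind g := ((Bool -> Int) -> f)

Answer: b:=f e:=c g:=((Bool -> Int) -> f)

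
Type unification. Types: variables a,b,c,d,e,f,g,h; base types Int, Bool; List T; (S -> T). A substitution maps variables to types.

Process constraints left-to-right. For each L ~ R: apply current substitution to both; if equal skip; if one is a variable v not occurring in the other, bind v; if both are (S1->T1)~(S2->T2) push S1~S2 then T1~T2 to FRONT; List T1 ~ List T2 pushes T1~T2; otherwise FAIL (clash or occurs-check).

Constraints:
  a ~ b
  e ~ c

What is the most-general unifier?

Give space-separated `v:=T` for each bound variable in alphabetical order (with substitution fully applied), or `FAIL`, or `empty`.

Answer: a:=b e:=c

Derivation:
step 1: unify a ~ b  [subst: {-} | 1 pending]
  bind a := b
step 2: unify e ~ c  [subst: {a:=b} | 0 pending]
  bind e := c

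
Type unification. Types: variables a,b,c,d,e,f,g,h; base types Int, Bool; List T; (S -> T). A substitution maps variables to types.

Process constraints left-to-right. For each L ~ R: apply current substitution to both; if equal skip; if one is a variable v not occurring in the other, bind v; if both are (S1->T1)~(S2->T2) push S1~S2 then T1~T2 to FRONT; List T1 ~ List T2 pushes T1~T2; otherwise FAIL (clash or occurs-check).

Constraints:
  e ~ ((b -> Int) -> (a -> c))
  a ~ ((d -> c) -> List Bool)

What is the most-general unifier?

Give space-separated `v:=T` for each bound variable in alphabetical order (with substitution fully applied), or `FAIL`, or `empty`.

Answer: a:=((d -> c) -> List Bool) e:=((b -> Int) -> (((d -> c) -> List Bool) -> c))

Derivation:
step 1: unify e ~ ((b -> Int) -> (a -> c))  [subst: {-} | 1 pending]
  bind e := ((b -> Int) -> (a -> c))
step 2: unify a ~ ((d -> c) -> List Bool)  [subst: {e:=((b -> Int) -> (a -> c))} | 0 pending]
  bind a := ((d -> c) -> List Bool)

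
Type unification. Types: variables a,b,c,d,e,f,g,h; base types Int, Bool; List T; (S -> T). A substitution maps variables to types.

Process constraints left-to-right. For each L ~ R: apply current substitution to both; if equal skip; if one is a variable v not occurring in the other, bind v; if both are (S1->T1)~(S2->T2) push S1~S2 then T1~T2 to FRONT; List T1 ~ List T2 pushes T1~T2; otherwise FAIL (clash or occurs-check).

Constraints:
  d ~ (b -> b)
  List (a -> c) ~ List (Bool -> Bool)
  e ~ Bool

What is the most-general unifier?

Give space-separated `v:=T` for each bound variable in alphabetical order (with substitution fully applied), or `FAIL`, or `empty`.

step 1: unify d ~ (b -> b)  [subst: {-} | 2 pending]
  bind d := (b -> b)
step 2: unify List (a -> c) ~ List (Bool -> Bool)  [subst: {d:=(b -> b)} | 1 pending]
  -> decompose List: push (a -> c)~(Bool -> Bool)
step 3: unify (a -> c) ~ (Bool -> Bool)  [subst: {d:=(b -> b)} | 1 pending]
  -> decompose arrow: push a~Bool, c~Bool
step 4: unify a ~ Bool  [subst: {d:=(b -> b)} | 2 pending]
  bind a := Bool
step 5: unify c ~ Bool  [subst: {d:=(b -> b), a:=Bool} | 1 pending]
  bind c := Bool
step 6: unify e ~ Bool  [subst: {d:=(b -> b), a:=Bool, c:=Bool} | 0 pending]
  bind e := Bool

Answer: a:=Bool c:=Bool d:=(b -> b) e:=Bool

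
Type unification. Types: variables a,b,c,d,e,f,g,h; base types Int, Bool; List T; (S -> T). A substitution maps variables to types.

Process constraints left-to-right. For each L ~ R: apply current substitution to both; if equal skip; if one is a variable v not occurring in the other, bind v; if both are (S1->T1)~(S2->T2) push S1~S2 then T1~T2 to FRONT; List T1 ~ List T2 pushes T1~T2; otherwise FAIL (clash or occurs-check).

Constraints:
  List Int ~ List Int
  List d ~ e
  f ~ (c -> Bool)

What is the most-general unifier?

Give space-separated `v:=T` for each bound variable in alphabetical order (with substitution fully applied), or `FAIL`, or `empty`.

Answer: e:=List d f:=(c -> Bool)

Derivation:
step 1: unify List Int ~ List Int  [subst: {-} | 2 pending]
  -> identical, skip
step 2: unify List d ~ e  [subst: {-} | 1 pending]
  bind e := List d
step 3: unify f ~ (c -> Bool)  [subst: {e:=List d} | 0 pending]
  bind f := (c -> Bool)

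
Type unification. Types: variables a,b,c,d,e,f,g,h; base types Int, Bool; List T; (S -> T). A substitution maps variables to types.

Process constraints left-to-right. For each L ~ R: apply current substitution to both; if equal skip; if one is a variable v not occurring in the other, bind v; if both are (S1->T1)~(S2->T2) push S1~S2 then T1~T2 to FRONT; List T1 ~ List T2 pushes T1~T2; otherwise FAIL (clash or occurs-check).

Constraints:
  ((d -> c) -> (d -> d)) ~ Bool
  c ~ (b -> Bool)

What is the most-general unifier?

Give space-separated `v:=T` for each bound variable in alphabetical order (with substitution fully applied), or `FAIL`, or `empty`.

step 1: unify ((d -> c) -> (d -> d)) ~ Bool  [subst: {-} | 1 pending]
  clash: ((d -> c) -> (d -> d)) vs Bool

Answer: FAIL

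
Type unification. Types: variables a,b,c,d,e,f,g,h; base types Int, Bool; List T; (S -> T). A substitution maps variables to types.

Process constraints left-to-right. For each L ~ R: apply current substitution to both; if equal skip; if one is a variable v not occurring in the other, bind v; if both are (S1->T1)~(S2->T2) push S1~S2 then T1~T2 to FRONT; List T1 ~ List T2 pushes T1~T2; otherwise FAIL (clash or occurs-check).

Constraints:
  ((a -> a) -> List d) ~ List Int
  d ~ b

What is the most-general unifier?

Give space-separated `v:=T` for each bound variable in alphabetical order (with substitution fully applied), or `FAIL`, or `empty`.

step 1: unify ((a -> a) -> List d) ~ List Int  [subst: {-} | 1 pending]
  clash: ((a -> a) -> List d) vs List Int

Answer: FAIL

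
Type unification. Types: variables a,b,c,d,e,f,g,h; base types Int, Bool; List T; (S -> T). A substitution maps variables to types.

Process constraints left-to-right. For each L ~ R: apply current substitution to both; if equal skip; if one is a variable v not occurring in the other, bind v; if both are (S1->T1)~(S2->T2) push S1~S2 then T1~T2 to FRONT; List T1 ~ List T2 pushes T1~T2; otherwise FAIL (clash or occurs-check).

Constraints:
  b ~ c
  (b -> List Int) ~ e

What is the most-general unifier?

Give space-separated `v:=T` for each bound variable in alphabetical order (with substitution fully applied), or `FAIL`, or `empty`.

step 1: unify b ~ c  [subst: {-} | 1 pending]
  bind b := c
step 2: unify (c -> List Int) ~ e  [subst: {b:=c} | 0 pending]
  bind e := (c -> List Int)

Answer: b:=c e:=(c -> List Int)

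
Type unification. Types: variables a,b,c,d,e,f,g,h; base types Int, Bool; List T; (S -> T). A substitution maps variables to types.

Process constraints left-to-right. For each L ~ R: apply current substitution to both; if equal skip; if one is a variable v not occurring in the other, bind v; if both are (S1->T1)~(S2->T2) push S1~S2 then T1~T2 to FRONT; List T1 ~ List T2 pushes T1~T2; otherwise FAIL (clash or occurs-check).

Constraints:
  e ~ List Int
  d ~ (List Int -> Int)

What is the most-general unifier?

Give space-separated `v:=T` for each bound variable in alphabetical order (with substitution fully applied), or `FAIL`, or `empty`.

Answer: d:=(List Int -> Int) e:=List Int

Derivation:
step 1: unify e ~ List Int  [subst: {-} | 1 pending]
  bind e := List Int
step 2: unify d ~ (List Int -> Int)  [subst: {e:=List Int} | 0 pending]
  bind d := (List Int -> Int)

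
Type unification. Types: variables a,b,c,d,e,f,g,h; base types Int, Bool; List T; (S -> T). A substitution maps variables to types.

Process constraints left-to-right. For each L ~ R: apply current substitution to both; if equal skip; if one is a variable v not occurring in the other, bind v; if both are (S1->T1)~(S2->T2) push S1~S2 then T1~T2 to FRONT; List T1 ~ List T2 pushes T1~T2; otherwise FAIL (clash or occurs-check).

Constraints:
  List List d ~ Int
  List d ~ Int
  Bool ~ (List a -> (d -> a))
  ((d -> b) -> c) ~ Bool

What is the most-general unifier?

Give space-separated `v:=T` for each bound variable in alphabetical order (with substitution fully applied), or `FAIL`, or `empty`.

step 1: unify List List d ~ Int  [subst: {-} | 3 pending]
  clash: List List d vs Int

Answer: FAIL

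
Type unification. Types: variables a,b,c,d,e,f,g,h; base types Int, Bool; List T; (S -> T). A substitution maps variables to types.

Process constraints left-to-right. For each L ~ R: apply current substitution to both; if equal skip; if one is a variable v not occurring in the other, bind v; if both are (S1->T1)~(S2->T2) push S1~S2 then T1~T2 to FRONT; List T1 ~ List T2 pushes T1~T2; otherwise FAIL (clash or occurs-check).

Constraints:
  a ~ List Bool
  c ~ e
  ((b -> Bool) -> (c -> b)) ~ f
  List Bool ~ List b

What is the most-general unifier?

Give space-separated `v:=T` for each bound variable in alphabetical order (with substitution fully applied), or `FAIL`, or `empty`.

Answer: a:=List Bool b:=Bool c:=e f:=((Bool -> Bool) -> (e -> Bool))

Derivation:
step 1: unify a ~ List Bool  [subst: {-} | 3 pending]
  bind a := List Bool
step 2: unify c ~ e  [subst: {a:=List Bool} | 2 pending]
  bind c := e
step 3: unify ((b -> Bool) -> (e -> b)) ~ f  [subst: {a:=List Bool, c:=e} | 1 pending]
  bind f := ((b -> Bool) -> (e -> b))
step 4: unify List Bool ~ List b  [subst: {a:=List Bool, c:=e, f:=((b -> Bool) -> (e -> b))} | 0 pending]
  -> decompose List: push Bool~b
step 5: unify Bool ~ b  [subst: {a:=List Bool, c:=e, f:=((b -> Bool) -> (e -> b))} | 0 pending]
  bind b := Bool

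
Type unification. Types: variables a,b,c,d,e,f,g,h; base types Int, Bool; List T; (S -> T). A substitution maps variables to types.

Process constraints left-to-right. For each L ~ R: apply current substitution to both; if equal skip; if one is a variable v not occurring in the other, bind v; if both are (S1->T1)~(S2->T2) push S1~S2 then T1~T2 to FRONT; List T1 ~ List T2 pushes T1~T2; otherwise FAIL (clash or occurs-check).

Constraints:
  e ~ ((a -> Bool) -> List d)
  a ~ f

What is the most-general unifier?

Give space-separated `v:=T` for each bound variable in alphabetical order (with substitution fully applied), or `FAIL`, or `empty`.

Answer: a:=f e:=((f -> Bool) -> List d)

Derivation:
step 1: unify e ~ ((a -> Bool) -> List d)  [subst: {-} | 1 pending]
  bind e := ((a -> Bool) -> List d)
step 2: unify a ~ f  [subst: {e:=((a -> Bool) -> List d)} | 0 pending]
  bind a := f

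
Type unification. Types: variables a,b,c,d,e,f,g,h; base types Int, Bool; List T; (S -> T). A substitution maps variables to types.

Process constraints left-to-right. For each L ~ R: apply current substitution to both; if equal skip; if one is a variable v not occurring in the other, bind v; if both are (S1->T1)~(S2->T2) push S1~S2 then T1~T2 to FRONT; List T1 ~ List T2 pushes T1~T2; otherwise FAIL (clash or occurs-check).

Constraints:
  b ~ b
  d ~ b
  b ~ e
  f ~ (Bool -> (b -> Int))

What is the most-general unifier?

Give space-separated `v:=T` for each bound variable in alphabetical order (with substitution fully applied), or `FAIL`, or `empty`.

step 1: unify b ~ b  [subst: {-} | 3 pending]
  -> identical, skip
step 2: unify d ~ b  [subst: {-} | 2 pending]
  bind d := b
step 3: unify b ~ e  [subst: {d:=b} | 1 pending]
  bind b := e
step 4: unify f ~ (Bool -> (e -> Int))  [subst: {d:=b, b:=e} | 0 pending]
  bind f := (Bool -> (e -> Int))

Answer: b:=e d:=e f:=(Bool -> (e -> Int))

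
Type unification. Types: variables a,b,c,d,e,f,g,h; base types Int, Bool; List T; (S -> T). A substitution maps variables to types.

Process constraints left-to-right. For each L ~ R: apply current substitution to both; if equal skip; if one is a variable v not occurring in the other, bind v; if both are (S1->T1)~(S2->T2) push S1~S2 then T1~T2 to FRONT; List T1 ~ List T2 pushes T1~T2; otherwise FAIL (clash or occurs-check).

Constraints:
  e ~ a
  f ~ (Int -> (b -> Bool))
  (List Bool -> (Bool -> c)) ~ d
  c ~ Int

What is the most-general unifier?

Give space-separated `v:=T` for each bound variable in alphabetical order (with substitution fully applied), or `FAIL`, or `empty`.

Answer: c:=Int d:=(List Bool -> (Bool -> Int)) e:=a f:=(Int -> (b -> Bool))

Derivation:
step 1: unify e ~ a  [subst: {-} | 3 pending]
  bind e := a
step 2: unify f ~ (Int -> (b -> Bool))  [subst: {e:=a} | 2 pending]
  bind f := (Int -> (b -> Bool))
step 3: unify (List Bool -> (Bool -> c)) ~ d  [subst: {e:=a, f:=(Int -> (b -> Bool))} | 1 pending]
  bind d := (List Bool -> (Bool -> c))
step 4: unify c ~ Int  [subst: {e:=a, f:=(Int -> (b -> Bool)), d:=(List Bool -> (Bool -> c))} | 0 pending]
  bind c := Int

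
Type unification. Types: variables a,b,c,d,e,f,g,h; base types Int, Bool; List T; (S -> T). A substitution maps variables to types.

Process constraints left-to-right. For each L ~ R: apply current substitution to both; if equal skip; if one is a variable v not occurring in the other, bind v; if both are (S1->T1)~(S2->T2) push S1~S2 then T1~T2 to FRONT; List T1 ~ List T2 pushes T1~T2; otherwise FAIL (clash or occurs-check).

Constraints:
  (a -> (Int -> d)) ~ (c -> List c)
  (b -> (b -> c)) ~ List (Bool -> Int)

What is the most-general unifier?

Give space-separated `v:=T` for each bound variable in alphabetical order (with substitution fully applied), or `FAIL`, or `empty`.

step 1: unify (a -> (Int -> d)) ~ (c -> List c)  [subst: {-} | 1 pending]
  -> decompose arrow: push a~c, (Int -> d)~List c
step 2: unify a ~ c  [subst: {-} | 2 pending]
  bind a := c
step 3: unify (Int -> d) ~ List c  [subst: {a:=c} | 1 pending]
  clash: (Int -> d) vs List c

Answer: FAIL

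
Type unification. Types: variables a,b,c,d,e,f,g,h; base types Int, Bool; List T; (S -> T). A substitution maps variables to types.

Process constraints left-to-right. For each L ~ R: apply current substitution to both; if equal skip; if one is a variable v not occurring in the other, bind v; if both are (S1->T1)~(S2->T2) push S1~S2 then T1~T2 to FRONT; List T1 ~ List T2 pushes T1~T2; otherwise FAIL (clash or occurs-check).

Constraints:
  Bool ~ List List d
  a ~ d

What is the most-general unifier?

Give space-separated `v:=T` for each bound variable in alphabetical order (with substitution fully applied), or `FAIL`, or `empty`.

Answer: FAIL

Derivation:
step 1: unify Bool ~ List List d  [subst: {-} | 1 pending]
  clash: Bool vs List List d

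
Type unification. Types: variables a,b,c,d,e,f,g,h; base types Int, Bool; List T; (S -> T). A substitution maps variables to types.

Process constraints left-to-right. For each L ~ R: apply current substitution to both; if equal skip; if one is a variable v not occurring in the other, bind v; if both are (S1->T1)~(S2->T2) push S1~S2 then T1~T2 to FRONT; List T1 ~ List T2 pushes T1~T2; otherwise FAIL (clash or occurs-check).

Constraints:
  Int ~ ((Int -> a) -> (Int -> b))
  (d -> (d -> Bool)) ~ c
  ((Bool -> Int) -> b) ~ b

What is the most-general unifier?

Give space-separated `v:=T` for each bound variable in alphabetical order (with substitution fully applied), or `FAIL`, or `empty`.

Answer: FAIL

Derivation:
step 1: unify Int ~ ((Int -> a) -> (Int -> b))  [subst: {-} | 2 pending]
  clash: Int vs ((Int -> a) -> (Int -> b))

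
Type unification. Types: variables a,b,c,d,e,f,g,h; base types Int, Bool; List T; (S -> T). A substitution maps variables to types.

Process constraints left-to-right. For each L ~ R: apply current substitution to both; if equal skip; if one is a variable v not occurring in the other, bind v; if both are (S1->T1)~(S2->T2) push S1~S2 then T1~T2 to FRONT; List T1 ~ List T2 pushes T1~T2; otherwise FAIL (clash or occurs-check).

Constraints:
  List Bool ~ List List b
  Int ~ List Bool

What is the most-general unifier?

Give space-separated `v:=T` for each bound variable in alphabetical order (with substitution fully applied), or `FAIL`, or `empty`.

Answer: FAIL

Derivation:
step 1: unify List Bool ~ List List b  [subst: {-} | 1 pending]
  -> decompose List: push Bool~List b
step 2: unify Bool ~ List b  [subst: {-} | 1 pending]
  clash: Bool vs List b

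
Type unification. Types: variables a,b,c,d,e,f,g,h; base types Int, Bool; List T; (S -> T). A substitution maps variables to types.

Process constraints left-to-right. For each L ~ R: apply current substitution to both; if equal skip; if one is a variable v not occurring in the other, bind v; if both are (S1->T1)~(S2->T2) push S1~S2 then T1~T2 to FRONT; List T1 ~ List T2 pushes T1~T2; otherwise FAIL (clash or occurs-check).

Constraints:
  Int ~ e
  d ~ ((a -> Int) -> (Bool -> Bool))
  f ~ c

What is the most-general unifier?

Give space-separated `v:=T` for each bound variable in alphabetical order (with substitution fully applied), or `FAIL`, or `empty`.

Answer: d:=((a -> Int) -> (Bool -> Bool)) e:=Int f:=c

Derivation:
step 1: unify Int ~ e  [subst: {-} | 2 pending]
  bind e := Int
step 2: unify d ~ ((a -> Int) -> (Bool -> Bool))  [subst: {e:=Int} | 1 pending]
  bind d := ((a -> Int) -> (Bool -> Bool))
step 3: unify f ~ c  [subst: {e:=Int, d:=((a -> Int) -> (Bool -> Bool))} | 0 pending]
  bind f := c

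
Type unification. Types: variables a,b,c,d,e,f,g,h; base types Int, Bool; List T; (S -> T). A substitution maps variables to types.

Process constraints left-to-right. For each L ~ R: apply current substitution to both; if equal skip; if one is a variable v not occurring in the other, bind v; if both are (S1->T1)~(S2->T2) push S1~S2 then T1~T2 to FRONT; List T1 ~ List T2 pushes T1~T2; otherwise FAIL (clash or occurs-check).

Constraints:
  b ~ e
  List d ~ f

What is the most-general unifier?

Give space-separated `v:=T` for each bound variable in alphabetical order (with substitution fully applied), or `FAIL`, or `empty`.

step 1: unify b ~ e  [subst: {-} | 1 pending]
  bind b := e
step 2: unify List d ~ f  [subst: {b:=e} | 0 pending]
  bind f := List d

Answer: b:=e f:=List d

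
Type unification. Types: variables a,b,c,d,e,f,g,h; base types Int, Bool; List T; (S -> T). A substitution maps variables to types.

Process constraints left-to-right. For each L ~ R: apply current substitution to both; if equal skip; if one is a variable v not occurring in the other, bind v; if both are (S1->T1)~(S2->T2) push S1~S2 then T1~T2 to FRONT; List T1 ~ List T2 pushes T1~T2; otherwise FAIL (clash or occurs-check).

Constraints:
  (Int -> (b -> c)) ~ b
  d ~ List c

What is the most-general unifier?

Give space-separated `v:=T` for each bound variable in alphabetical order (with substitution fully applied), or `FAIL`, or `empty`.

step 1: unify (Int -> (b -> c)) ~ b  [subst: {-} | 1 pending]
  occurs-check fail

Answer: FAIL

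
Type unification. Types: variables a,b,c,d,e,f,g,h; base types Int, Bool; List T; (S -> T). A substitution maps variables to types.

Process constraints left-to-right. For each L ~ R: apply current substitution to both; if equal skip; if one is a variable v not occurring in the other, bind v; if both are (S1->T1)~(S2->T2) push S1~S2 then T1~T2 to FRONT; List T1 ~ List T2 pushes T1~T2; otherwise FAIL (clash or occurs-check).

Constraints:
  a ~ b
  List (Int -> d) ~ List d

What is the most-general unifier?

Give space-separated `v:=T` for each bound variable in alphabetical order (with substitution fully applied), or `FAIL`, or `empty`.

Answer: FAIL

Derivation:
step 1: unify a ~ b  [subst: {-} | 1 pending]
  bind a := b
step 2: unify List (Int -> d) ~ List d  [subst: {a:=b} | 0 pending]
  -> decompose List: push (Int -> d)~d
step 3: unify (Int -> d) ~ d  [subst: {a:=b} | 0 pending]
  occurs-check fail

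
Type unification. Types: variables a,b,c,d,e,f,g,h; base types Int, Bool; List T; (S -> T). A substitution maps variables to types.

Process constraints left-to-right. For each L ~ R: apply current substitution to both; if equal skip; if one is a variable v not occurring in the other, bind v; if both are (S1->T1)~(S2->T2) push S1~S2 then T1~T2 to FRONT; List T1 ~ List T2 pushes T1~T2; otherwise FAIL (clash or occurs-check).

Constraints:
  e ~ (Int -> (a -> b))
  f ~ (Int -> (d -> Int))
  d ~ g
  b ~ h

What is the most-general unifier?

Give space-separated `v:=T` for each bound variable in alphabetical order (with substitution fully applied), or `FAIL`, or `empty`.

Answer: b:=h d:=g e:=(Int -> (a -> h)) f:=(Int -> (g -> Int))

Derivation:
step 1: unify e ~ (Int -> (a -> b))  [subst: {-} | 3 pending]
  bind e := (Int -> (a -> b))
step 2: unify f ~ (Int -> (d -> Int))  [subst: {e:=(Int -> (a -> b))} | 2 pending]
  bind f := (Int -> (d -> Int))
step 3: unify d ~ g  [subst: {e:=(Int -> (a -> b)), f:=(Int -> (d -> Int))} | 1 pending]
  bind d := g
step 4: unify b ~ h  [subst: {e:=(Int -> (a -> b)), f:=(Int -> (d -> Int)), d:=g} | 0 pending]
  bind b := h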